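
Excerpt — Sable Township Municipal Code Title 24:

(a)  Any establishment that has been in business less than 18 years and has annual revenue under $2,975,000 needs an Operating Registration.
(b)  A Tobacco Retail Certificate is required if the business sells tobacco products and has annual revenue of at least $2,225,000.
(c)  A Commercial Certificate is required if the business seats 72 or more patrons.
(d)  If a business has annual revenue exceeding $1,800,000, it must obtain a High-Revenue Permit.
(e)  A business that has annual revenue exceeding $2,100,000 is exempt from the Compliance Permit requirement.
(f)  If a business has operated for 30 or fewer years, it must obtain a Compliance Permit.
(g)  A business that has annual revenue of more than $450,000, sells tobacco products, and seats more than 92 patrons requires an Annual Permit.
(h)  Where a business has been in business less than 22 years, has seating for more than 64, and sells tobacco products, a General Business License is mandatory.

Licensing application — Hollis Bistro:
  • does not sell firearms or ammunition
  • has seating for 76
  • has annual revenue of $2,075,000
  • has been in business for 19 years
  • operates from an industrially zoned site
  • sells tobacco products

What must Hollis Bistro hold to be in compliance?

(a) years in business 19 ≥ 18; revenue $2,075,000 < $2,975,000 → Operating Registration not required.
(b) sells tobacco products; revenue $2,075,000 < $2,225,000 → Tobacco Retail Certificate not required.
(c) seating 76 ≥ 72 → Commercial Certificate required.
(d) revenue $2,075,000 > $1,800,000 → High-Revenue Permit required.
(e) revenue $2,075,000 ≤ $2,100,000 → Compliance Permit exemption does not apply.
(f) years in business 19 ≤ 30 → Compliance Permit required.
(g) revenue $2,075,000 > $450,000; sells tobacco products; seating 76 ≤ 92 → Annual Permit not required.
(h) years in business 19 < 22; seating 76 > 64; sells tobacco products → General Business License required.

Commercial Certificate, Compliance Permit, General Business License, High-Revenue Permit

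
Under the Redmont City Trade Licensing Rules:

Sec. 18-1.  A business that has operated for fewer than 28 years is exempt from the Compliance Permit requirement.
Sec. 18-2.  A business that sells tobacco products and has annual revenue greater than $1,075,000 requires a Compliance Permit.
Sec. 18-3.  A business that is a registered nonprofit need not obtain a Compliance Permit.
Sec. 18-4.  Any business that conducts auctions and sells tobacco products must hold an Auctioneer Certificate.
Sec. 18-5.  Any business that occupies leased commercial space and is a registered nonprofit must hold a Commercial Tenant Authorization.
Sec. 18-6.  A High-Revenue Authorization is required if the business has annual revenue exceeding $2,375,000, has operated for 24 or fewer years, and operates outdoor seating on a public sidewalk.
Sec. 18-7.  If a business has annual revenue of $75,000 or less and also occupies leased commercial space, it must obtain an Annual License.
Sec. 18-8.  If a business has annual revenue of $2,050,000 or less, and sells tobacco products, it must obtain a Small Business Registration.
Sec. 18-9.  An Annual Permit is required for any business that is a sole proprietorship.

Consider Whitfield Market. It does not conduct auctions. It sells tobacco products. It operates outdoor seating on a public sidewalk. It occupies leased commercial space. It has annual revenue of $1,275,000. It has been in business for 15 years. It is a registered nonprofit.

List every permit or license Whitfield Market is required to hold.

Sec. 18-1. years in business 15 < 28 → exempt from Compliance Permit.
Sec. 18-2. sells tobacco products; revenue $1,275,000 > $1,075,000 → Compliance Permit required.
Sec. 18-3. is a registered nonprofit → exempt from Compliance Permit.
Sec. 18-4. does not conduct auctions; sells tobacco products → Auctioneer Certificate not required.
Sec. 18-5. occupies leased commercial space; is a registered nonprofit → Commercial Tenant Authorization required.
Sec. 18-6. revenue $1,275,000 ≤ $2,375,000; years in business 15 ≤ 24; operates outdoor seating on a public sidewalk → High-Revenue Authorization not required.
Sec. 18-7. revenue $1,275,000 > $75,000; occupies leased commercial space → Annual License not required.
Sec. 18-8. revenue $1,275,000 ≤ $2,050,000; sells tobacco products → Small Business Registration required.
Sec. 18-9. is a registered nonprofit (not: is a sole proprietorship) → Annual Permit not required.

Commercial Tenant Authorization, Small Business Registration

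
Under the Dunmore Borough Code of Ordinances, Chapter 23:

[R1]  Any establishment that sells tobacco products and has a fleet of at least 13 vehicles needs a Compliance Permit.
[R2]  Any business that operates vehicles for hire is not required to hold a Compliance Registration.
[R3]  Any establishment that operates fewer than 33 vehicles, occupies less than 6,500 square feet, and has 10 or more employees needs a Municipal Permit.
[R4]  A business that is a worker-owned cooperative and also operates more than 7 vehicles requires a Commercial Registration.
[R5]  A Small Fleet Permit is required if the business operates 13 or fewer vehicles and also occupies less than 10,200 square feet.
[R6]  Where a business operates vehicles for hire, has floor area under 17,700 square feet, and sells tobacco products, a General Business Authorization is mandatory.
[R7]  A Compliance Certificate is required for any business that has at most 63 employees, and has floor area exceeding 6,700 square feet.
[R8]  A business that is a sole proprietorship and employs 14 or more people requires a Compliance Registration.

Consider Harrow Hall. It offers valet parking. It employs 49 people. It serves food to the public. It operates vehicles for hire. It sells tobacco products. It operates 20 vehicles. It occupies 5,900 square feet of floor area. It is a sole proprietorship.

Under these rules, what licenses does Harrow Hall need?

[R1] sells tobacco products; vehicles 20 ≥ 13 → Compliance Permit required.
[R2] operates vehicles for hire → exempt from Compliance Registration.
[R3] vehicles 20 < 33; floor area 5,900 square feet < 6,500 square feet; employees 49 ≥ 10 → Municipal Permit required.
[R4] is a sole proprietorship (not: is a worker-owned cooperative); vehicles 20 > 7 → Commercial Registration not required.
[R5] vehicles 20 > 13; floor area 5,900 square feet < 10,200 square feet → Small Fleet Permit not required.
[R6] operates vehicles for hire; floor area 5,900 square feet < 17,700 square feet; sells tobacco products → General Business Authorization required.
[R7] employees 49 ≤ 63; floor area 5,900 square feet ≤ 6,700 square feet → Compliance Certificate not required.
[R8] is a sole proprietorship; employees 49 ≥ 14 → Compliance Registration required.

Compliance Permit, General Business Authorization, Municipal Permit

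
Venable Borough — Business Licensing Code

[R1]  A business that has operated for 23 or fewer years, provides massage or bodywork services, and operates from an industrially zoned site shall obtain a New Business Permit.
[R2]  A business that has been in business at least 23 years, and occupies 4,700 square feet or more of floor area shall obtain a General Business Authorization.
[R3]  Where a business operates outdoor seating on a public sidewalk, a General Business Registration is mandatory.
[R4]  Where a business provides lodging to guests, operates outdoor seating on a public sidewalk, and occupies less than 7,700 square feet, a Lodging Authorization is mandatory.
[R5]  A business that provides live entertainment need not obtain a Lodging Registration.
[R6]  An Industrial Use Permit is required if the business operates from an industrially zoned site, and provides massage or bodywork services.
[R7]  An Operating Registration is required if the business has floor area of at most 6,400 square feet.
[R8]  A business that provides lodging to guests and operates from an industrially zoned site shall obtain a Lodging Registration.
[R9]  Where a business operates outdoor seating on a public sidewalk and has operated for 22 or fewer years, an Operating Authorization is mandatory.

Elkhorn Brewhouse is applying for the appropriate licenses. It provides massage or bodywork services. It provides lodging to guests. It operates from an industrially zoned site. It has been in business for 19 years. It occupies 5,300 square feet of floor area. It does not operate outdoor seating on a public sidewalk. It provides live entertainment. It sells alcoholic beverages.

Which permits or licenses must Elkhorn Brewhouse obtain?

[R1] years in business 19 ≤ 23; provides massage or bodywork services; operates from an industrially zoned site → New Business Permit required.
[R2] years in business 19 < 23; floor area 5,300 square feet ≥ 4,700 square feet → General Business Authorization not required.
[R3] does not operate outdoor seating on a public sidewalk → General Business Registration not required.
[R4] provides lodging to guests; does not operate outdoor seating on a public sidewalk; floor area 5,300 square feet < 7,700 square feet → Lodging Authorization not required.
[R5] provides live entertainment → exempt from Lodging Registration.
[R6] operates from an industrially zoned site; provides massage or bodywork services → Industrial Use Permit required.
[R7] floor area 5,300 square feet ≤ 6,400 square feet → Operating Registration required.
[R8] provides lodging to guests; operates from an industrially zoned site → Lodging Registration required.
[R9] does not operate outdoor seating on a public sidewalk; years in business 19 ≤ 22 → Operating Authorization not required.

Industrial Use Permit, New Business Permit, Operating Registration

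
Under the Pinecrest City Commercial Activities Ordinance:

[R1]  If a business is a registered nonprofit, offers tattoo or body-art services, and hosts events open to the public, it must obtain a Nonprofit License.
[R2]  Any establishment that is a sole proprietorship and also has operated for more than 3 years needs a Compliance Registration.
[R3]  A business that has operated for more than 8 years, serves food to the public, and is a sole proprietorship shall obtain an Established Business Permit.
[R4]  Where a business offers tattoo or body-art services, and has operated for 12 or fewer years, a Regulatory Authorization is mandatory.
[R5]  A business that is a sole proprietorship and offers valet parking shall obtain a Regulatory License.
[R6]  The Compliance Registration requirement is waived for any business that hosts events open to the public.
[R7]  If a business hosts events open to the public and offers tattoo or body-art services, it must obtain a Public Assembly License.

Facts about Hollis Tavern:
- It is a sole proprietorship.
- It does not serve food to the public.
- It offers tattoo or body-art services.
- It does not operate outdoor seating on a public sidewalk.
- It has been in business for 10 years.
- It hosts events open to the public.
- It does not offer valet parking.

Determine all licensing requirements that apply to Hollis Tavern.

Public Assembly License, Regulatory Authorization

[R1] is a sole proprietorship (not: is a registered nonprofit); offers tattoo or body-art services; hosts events open to the public → Nonprofit License not required.
[R2] is a sole proprietorship; years in business 10 > 3 → Compliance Registration required.
[R3] years in business 10 > 8; does not serve food to the public; is a sole proprietorship → Established Business Permit not required.
[R4] offers tattoo or body-art services; years in business 10 ≤ 12 → Regulatory Authorization required.
[R5] is a sole proprietorship; does not offer valet parking → Regulatory License not required.
[R6] hosts events open to the public → exempt from Compliance Registration.
[R7] hosts events open to the public; offers tattoo or body-art services → Public Assembly License required.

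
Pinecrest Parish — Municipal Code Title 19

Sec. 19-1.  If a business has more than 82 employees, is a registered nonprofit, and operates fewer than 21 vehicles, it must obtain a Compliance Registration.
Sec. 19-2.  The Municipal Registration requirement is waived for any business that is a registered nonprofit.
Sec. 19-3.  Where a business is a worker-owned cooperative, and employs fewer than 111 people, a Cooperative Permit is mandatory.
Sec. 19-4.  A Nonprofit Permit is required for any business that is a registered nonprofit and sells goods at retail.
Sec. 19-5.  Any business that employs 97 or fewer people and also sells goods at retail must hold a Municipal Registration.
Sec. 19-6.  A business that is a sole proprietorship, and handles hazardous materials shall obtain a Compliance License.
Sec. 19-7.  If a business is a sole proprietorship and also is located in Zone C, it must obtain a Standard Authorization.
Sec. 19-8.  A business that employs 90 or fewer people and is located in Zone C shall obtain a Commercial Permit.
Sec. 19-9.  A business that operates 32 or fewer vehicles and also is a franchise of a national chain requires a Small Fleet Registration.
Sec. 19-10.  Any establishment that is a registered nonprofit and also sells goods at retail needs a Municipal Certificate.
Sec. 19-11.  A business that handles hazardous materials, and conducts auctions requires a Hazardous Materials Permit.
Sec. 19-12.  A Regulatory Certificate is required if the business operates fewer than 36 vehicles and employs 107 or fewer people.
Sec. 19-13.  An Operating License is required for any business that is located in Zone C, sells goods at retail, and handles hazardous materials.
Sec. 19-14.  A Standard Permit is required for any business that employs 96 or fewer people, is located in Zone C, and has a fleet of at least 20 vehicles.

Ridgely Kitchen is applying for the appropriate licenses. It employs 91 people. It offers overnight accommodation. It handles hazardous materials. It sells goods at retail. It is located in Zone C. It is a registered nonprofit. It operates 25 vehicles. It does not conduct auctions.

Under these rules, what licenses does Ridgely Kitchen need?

Sec. 19-1. employees 91 > 82; is a registered nonprofit; vehicles 25 ≥ 21 → Compliance Registration not required.
Sec. 19-2. is a registered nonprofit → exempt from Municipal Registration.
Sec. 19-3. is a registered nonprofit (not: is a worker-owned cooperative); employees 91 < 111 → Cooperative Permit not required.
Sec. 19-4. is a registered nonprofit; sells goods at retail → Nonprofit Permit required.
Sec. 19-5. employees 91 ≤ 97; sells goods at retail → Municipal Registration required.
Sec. 19-6. is a registered nonprofit (not: is a sole proprietorship); handles hazardous materials → Compliance License not required.
Sec. 19-7. is a registered nonprofit (not: is a sole proprietorship); is located in Zone C → Standard Authorization not required.
Sec. 19-8. employees 91 > 90; is located in Zone C → Commercial Permit not required.
Sec. 19-9. vehicles 25 ≤ 32; is a registered nonprofit (not: is a franchise of a national chain) → Small Fleet Registration not required.
Sec. 19-10. is a registered nonprofit; sells goods at retail → Municipal Certificate required.
Sec. 19-11. handles hazardous materials; does not conduct auctions → Hazardous Materials Permit not required.
Sec. 19-12. vehicles 25 < 36; employees 91 ≤ 107 → Regulatory Certificate required.
Sec. 19-13. is located in Zone C; sells goods at retail; handles hazardous materials → Operating License required.
Sec. 19-14. employees 91 ≤ 96; is located in Zone C; vehicles 25 ≥ 20 → Standard Permit required.

Municipal Certificate, Nonprofit Permit, Operating License, Regulatory Certificate, Standard Permit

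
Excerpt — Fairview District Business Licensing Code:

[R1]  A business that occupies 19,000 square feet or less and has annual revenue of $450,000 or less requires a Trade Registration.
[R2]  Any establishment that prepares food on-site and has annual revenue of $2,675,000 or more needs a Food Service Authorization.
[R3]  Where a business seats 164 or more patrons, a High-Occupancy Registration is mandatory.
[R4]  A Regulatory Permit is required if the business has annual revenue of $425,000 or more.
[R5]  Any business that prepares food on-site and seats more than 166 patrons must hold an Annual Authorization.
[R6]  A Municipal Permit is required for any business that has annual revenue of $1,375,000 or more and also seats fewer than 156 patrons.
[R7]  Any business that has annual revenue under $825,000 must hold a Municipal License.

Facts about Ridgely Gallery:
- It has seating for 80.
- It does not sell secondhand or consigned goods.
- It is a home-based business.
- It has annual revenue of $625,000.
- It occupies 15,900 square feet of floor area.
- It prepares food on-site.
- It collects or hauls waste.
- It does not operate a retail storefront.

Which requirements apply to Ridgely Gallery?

Municipal License, Regulatory Permit

[R1] floor area 15,900 square feet ≤ 19,000 square feet; revenue $625,000 > $450,000 → Trade Registration not required.
[R2] prepares food on-site; revenue $625,000 < $2,675,000 → Food Service Authorization not required.
[R3] seating 80 < 164 → High-Occupancy Registration not required.
[R4] revenue $625,000 ≥ $425,000 → Regulatory Permit required.
[R5] prepares food on-site; seating 80 ≤ 166 → Annual Authorization not required.
[R6] revenue $625,000 < $1,375,000; seating 80 < 156 → Municipal Permit not required.
[R7] revenue $625,000 < $825,000 → Municipal License required.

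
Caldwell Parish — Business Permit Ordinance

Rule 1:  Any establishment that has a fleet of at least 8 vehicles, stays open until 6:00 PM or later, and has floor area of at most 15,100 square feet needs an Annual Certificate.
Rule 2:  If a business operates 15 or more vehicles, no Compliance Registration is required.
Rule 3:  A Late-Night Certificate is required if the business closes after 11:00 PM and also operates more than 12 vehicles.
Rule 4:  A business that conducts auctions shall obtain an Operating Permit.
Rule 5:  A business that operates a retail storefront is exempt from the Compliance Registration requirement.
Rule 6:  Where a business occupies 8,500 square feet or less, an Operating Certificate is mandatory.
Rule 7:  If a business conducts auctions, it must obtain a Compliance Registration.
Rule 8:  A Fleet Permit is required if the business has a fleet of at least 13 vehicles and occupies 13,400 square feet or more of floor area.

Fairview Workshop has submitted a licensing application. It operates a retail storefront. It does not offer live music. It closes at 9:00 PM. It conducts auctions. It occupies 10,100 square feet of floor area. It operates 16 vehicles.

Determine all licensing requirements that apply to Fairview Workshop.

Annual Certificate, Operating Permit

Rule 1: vehicles 16 ≥ 8; closes 9:00 PM, after 6:00 PM; floor area 10,100 square feet ≤ 15,100 square feet → Annual Certificate required.
Rule 2: vehicles 16 ≥ 15 → exempt from Compliance Registration.
Rule 3: closes 9:00 PM, at/before 11:00 PM; vehicles 16 > 12 → Late-Night Certificate not required.
Rule 4: conducts auctions → Operating Permit required.
Rule 5: operates a retail storefront → exempt from Compliance Registration.
Rule 6: floor area 10,100 square feet > 8,500 square feet → Operating Certificate not required.
Rule 7: conducts auctions → Compliance Registration required.
Rule 8: vehicles 16 ≥ 13; floor area 10,100 square feet < 13,400 square feet → Fleet Permit not required.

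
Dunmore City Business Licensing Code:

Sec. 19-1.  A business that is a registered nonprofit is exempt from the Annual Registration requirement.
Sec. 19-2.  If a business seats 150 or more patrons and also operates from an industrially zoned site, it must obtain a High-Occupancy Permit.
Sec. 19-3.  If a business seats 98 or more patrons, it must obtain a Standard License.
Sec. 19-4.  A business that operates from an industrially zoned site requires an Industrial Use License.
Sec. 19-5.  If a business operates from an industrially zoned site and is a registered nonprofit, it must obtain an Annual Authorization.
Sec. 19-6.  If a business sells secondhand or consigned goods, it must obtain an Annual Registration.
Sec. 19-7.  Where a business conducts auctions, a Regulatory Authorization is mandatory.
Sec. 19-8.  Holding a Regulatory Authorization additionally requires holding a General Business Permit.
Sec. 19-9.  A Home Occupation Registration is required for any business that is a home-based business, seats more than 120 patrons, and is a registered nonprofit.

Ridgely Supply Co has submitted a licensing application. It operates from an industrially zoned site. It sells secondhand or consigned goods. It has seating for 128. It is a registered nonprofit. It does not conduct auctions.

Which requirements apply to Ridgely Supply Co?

Annual Authorization, Industrial Use License, Standard License

Sec. 19-1. is a registered nonprofit → exempt from Annual Registration.
Sec. 19-2. seating 128 < 150; operates from an industrially zoned site → High-Occupancy Permit not required.
Sec. 19-3. seating 128 ≥ 98 → Standard License required.
Sec. 19-4. operates from an industrially zoned site → Industrial Use License required.
Sec. 19-5. operates from an industrially zoned site; is a registered nonprofit → Annual Authorization required.
Sec. 19-6. sells secondhand or consigned goods → Annual Registration required.
Sec. 19-7. does not conduct auctions → Regulatory Authorization not required.
Sec. 19-8. Regulatory Authorization is not required → no effect.
Sec. 19-9. operates from an industrially zoned site (not: is a home-based business); seating 128 > 120; is a registered nonprofit → Home Occupation Registration not required.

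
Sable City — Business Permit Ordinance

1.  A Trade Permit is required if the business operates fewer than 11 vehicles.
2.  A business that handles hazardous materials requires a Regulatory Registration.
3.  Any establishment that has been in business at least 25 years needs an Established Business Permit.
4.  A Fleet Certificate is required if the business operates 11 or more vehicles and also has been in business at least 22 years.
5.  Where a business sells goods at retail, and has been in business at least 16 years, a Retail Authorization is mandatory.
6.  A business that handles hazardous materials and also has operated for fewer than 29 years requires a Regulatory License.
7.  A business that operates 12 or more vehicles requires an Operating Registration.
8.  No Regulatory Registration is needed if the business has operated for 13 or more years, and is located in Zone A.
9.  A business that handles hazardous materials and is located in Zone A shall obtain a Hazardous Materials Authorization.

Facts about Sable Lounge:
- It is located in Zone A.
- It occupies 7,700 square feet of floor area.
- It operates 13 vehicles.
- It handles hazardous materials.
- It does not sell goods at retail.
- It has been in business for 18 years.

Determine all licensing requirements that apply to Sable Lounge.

Hazardous Materials Authorization, Operating Registration, Regulatory License

1. vehicles 13 ≥ 11 → Trade Permit not required.
2. handles hazardous materials → Regulatory Registration required.
3. years in business 18 < 25 → Established Business Permit not required.
4. vehicles 13 ≥ 11; years in business 18 < 22 → Fleet Certificate not required.
5. does not sell goods at retail; years in business 18 ≥ 16 → Retail Authorization not required.
6. handles hazardous materials; years in business 18 < 29 → Regulatory License required.
7. vehicles 13 ≥ 12 → Operating Registration required.
8. years in business 18 ≥ 13; is located in Zone A → exempt from Regulatory Registration.
9. handles hazardous materials; is located in Zone A → Hazardous Materials Authorization required.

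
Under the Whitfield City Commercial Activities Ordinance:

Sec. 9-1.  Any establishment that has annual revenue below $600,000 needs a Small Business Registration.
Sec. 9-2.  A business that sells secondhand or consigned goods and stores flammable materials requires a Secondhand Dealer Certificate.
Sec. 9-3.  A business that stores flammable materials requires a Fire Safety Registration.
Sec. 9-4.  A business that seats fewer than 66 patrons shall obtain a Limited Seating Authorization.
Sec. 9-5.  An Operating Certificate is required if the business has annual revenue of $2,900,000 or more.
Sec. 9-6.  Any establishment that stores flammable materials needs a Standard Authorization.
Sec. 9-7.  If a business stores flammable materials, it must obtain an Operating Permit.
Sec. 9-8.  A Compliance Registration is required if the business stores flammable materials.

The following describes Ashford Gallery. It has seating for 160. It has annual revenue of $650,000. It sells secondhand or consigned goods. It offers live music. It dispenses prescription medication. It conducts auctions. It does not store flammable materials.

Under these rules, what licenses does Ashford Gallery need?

None

Sec. 9-1. revenue $650,000 ≥ $600,000 → Small Business Registration not required.
Sec. 9-2. sells secondhand or consigned goods; does not store flammable materials → Secondhand Dealer Certificate not required.
Sec. 9-3. does not store flammable materials → Fire Safety Registration not required.
Sec. 9-4. seating 160 ≥ 66 → Limited Seating Authorization not required.
Sec. 9-5. revenue $650,000 < $2,900,000 → Operating Certificate not required.
Sec. 9-6. does not store flammable materials → Standard Authorization not required.
Sec. 9-7. does not store flammable materials → Operating Permit not required.
Sec. 9-8. does not store flammable materials → Compliance Registration not required.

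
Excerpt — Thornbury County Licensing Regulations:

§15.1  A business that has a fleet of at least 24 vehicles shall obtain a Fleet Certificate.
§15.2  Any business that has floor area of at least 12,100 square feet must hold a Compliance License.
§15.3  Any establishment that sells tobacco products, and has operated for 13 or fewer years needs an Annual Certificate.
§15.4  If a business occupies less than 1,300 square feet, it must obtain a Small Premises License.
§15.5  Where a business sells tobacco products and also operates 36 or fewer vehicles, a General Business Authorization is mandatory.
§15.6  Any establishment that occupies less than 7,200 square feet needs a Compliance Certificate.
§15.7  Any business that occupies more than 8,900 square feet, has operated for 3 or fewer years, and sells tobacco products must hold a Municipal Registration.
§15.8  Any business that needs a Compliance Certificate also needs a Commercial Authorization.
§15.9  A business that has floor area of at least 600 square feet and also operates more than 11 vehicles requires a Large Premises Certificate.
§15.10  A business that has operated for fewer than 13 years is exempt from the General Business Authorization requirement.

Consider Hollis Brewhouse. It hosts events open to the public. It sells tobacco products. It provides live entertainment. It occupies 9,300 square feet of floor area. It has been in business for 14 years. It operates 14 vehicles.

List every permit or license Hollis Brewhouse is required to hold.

General Business Authorization, Large Premises Certificate

§15.1 vehicles 14 < 24 → Fleet Certificate not required.
§15.2 floor area 9,300 square feet < 12,100 square feet → Compliance License not required.
§15.3 sells tobacco products; years in business 14 > 13 → Annual Certificate not required.
§15.4 floor area 9,300 square feet ≥ 1,300 square feet → Small Premises License not required.
§15.5 sells tobacco products; vehicles 14 ≤ 36 → General Business Authorization required.
§15.6 floor area 9,300 square feet ≥ 7,200 square feet → Compliance Certificate not required.
§15.7 floor area 9,300 square feet > 8,900 square feet; years in business 14 > 3; sells tobacco products → Municipal Registration not required.
§15.8 Compliance Certificate is not required → no effect.
§15.9 floor area 9,300 square feet ≥ 600 square feet; vehicles 14 > 11 → Large Premises Certificate required.
§15.10 years in business 14 ≥ 13 → General Business Authorization exemption does not apply.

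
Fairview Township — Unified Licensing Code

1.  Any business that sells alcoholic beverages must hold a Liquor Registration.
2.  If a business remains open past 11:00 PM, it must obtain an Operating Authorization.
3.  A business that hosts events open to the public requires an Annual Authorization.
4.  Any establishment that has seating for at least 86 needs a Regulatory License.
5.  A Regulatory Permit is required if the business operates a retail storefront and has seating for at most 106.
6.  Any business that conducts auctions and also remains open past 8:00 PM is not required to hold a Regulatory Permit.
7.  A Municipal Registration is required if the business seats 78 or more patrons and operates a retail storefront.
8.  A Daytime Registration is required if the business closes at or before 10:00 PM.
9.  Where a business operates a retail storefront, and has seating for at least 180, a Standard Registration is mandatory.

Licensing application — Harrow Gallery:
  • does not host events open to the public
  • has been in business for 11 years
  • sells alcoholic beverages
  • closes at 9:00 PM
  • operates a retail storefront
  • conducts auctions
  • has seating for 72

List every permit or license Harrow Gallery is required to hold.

Daytime Registration, Liquor Registration

1. sells alcoholic beverages → Liquor Registration required.
2. closes 9:00 PM, at/before 11:00 PM → Operating Authorization not required.
3. does not host events open to the public → Annual Authorization not required.
4. seating 72 < 86 → Regulatory License not required.
5. operates a retail storefront; seating 72 ≤ 106 → Regulatory Permit required.
6. conducts auctions; closes 9:00 PM, after 8:00 PM → exempt from Regulatory Permit.
7. seating 72 < 78; operates a retail storefront → Municipal Registration not required.
8. closes 9:00 PM, at/before 10:00 PM → Daytime Registration required.
9. operates a retail storefront; seating 72 < 180 → Standard Registration not required.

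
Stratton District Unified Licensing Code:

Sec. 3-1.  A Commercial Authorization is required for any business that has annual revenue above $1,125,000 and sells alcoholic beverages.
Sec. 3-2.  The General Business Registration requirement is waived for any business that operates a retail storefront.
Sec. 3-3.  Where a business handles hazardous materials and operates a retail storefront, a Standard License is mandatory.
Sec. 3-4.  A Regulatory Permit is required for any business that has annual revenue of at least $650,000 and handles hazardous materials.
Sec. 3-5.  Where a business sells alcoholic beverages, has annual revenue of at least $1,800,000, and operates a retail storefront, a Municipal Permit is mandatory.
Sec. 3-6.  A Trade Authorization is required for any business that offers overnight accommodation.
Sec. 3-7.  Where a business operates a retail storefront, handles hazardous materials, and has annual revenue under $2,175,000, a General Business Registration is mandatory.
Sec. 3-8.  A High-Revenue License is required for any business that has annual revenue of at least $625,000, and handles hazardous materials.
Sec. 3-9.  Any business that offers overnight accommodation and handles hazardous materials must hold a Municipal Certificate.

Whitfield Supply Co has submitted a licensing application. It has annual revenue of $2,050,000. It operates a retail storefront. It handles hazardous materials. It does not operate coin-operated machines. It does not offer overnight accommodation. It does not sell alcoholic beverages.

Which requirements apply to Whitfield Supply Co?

Sec. 3-1. revenue $2,050,000 > $1,125,000; does not sell alcoholic beverages → Commercial Authorization not required.
Sec. 3-2. operates a retail storefront → exempt from General Business Registration.
Sec. 3-3. handles hazardous materials; operates a retail storefront → Standard License required.
Sec. 3-4. revenue $2,050,000 ≥ $650,000; handles hazardous materials → Regulatory Permit required.
Sec. 3-5. does not sell alcoholic beverages; revenue $2,050,000 ≥ $1,800,000; operates a retail storefront → Municipal Permit not required.
Sec. 3-6. does not offer overnight accommodation → Trade Authorization not required.
Sec. 3-7. operates a retail storefront; handles hazardous materials; revenue $2,050,000 < $2,175,000 → General Business Registration required.
Sec. 3-8. revenue $2,050,000 ≥ $625,000; handles hazardous materials → High-Revenue License required.
Sec. 3-9. does not offer overnight accommodation; handles hazardous materials → Municipal Certificate not required.

High-Revenue License, Regulatory Permit, Standard License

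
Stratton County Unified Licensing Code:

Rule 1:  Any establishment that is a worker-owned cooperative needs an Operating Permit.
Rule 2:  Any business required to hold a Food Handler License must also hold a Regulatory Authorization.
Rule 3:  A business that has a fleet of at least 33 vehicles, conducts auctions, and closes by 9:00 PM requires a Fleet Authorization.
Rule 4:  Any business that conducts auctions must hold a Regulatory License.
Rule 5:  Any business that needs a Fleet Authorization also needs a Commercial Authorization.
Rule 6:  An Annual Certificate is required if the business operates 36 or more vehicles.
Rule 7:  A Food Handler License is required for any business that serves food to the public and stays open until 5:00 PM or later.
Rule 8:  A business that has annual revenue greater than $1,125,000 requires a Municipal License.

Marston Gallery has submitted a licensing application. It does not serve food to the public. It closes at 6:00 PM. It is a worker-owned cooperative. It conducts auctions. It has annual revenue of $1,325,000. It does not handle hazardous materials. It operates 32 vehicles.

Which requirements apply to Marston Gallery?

Municipal License, Operating Permit, Regulatory License

Rule 1: is a worker-owned cooperative → Operating Permit required.
Rule 2: Food Handler License is not required → no effect.
Rule 3: vehicles 32 < 33; conducts auctions; closes 6:00 PM, at/before 9:00 PM → Fleet Authorization not required.
Rule 4: conducts auctions → Regulatory License required.
Rule 5: Fleet Authorization is not required → no effect.
Rule 6: vehicles 32 < 36 → Annual Certificate not required.
Rule 7: does not serve food to the public; closes 6:00 PM, after 5:00 PM → Food Handler License not required.
Rule 8: revenue $1,325,000 > $1,125,000 → Municipal License required.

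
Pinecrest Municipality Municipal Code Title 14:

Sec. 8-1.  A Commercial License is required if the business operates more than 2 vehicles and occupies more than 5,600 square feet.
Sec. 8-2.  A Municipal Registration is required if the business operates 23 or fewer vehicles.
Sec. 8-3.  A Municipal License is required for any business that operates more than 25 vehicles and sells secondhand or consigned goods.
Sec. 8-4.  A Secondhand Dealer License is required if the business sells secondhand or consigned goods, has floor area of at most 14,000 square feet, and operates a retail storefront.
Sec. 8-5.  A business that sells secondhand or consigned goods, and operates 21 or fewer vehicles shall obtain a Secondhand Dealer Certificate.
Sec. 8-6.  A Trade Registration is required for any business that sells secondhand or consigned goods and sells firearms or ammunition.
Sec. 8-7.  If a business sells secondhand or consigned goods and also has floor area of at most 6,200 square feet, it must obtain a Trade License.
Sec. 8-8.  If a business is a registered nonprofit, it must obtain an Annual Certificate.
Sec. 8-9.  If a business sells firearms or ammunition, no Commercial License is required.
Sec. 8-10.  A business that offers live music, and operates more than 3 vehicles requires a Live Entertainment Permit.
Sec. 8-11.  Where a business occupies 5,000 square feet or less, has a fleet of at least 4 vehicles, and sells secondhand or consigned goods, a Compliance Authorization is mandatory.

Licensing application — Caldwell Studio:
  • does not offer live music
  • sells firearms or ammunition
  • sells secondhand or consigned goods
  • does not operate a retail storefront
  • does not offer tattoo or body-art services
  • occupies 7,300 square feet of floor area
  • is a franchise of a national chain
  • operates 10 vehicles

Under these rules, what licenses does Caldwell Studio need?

Municipal Registration, Secondhand Dealer Certificate, Trade Registration

Sec. 8-1. vehicles 10 > 2; floor area 7,300 square feet > 5,600 square feet → Commercial License required.
Sec. 8-2. vehicles 10 ≤ 23 → Municipal Registration required.
Sec. 8-3. vehicles 10 ≤ 25; sells secondhand or consigned goods → Municipal License not required.
Sec. 8-4. sells secondhand or consigned goods; floor area 7,300 square feet ≤ 14,000 square feet; does not operate a retail storefront → Secondhand Dealer License not required.
Sec. 8-5. sells secondhand or consigned goods; vehicles 10 ≤ 21 → Secondhand Dealer Certificate required.
Sec. 8-6. sells secondhand or consigned goods; sells firearms or ammunition → Trade Registration required.
Sec. 8-7. sells secondhand or consigned goods; floor area 7,300 square feet > 6,200 square feet → Trade License not required.
Sec. 8-8. is a franchise of a national chain (not: is a registered nonprofit) → Annual Certificate not required.
Sec. 8-9. sells firearms or ammunition → exempt from Commercial License.
Sec. 8-10. does not offer live music; vehicles 10 > 3 → Live Entertainment Permit not required.
Sec. 8-11. floor area 7,300 square feet > 5,000 square feet; vehicles 10 ≥ 4; sells secondhand or consigned goods → Compliance Authorization not required.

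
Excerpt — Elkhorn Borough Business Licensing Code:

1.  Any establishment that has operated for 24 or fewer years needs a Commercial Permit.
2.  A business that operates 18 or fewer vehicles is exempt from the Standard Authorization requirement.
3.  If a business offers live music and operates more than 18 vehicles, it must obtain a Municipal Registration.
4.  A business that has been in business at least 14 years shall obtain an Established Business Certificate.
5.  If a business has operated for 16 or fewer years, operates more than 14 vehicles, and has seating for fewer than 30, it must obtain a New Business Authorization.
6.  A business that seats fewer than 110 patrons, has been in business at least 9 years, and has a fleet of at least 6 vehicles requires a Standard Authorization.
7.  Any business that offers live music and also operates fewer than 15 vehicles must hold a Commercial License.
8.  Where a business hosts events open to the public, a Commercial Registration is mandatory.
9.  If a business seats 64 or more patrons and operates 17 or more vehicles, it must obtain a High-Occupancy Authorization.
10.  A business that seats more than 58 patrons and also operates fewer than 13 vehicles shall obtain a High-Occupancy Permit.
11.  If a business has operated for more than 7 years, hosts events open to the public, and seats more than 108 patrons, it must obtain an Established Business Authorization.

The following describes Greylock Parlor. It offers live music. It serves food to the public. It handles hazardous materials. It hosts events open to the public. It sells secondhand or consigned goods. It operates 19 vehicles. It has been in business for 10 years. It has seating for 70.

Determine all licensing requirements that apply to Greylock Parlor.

1. years in business 10 ≤ 24 → Commercial Permit required.
2. vehicles 19 > 18 → Standard Authorization exemption does not apply.
3. offers live music; vehicles 19 > 18 → Municipal Registration required.
4. years in business 10 < 14 → Established Business Certificate not required.
5. years in business 10 ≤ 16; vehicles 19 > 14; seating 70 ≥ 30 → New Business Authorization not required.
6. seating 70 < 110; years in business 10 ≥ 9; vehicles 19 ≥ 6 → Standard Authorization required.
7. offers live music; vehicles 19 ≥ 15 → Commercial License not required.
8. hosts events open to the public → Commercial Registration required.
9. seating 70 ≥ 64; vehicles 19 ≥ 17 → High-Occupancy Authorization required.
10. seating 70 > 58; vehicles 19 ≥ 13 → High-Occupancy Permit not required.
11. years in business 10 > 7; hosts events open to the public; seating 70 ≤ 108 → Established Business Authorization not required.

Commercial Permit, Commercial Registration, High-Occupancy Authorization, Municipal Registration, Standard Authorization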